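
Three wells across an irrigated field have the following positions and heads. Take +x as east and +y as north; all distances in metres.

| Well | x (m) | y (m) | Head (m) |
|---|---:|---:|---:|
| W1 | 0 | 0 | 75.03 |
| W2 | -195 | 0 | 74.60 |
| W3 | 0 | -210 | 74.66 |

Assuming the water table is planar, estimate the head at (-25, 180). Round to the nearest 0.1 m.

∂h/∂x = (74.60 − 75.03) / (-195 − 0) = +0.002205
∂h/∂y = (74.66 − 75.03) / (-210 − 0) = +0.001762
h(-25, 180) = 75.03 + (+0.002205)·(-25) + (+0.001762)·(180) = 75.03 -0.055 +0.317 = 75.292 m.

75.3 m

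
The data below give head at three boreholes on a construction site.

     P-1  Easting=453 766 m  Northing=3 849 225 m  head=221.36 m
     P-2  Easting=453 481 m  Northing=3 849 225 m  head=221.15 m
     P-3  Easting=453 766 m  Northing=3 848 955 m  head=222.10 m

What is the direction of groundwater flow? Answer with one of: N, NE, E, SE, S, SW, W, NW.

N

∂h/∂x = (221.15 − 221.36) / (453481 − 453766) = +0.0007368
∂h/∂y = (222.10 − 221.36) / (3848955 − 3849225) = -0.002741
Flow = −∇h = (-0.0007368 east, +0.002741 north), which points north.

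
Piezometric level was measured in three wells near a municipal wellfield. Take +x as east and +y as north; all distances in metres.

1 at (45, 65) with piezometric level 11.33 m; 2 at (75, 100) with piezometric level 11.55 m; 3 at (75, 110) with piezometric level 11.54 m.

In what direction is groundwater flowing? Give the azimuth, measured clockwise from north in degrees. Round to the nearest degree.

277°

Differences from 1: to 2 (Δx, Δy, Δh) = (30, 35, +0.22); to 3 = (30, 45, +0.21).
Solve a·Δx + b·Δy = Δh: det = 30·45 − 30·35 = 300.
∂h/∂x = [(+0.22)·45 − (+0.21)·35] / 300 = +0.008500
∂h/∂y = [30·(+0.21) − 30·(+0.22)] / 300 = -0.001000
Flow direction (−∇h) has components (-0.008500 E, +0.001000 N).
Azimuth = atan2(E, N) = atan2(-0.008500, +0.001000) = 276.7° ≈ 277°.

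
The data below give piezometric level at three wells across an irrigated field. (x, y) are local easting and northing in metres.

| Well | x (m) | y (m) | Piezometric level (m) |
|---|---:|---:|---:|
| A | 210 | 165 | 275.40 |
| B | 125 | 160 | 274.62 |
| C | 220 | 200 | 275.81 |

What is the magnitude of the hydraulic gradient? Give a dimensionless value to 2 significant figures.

0.013

Differences from A: to B (Δx, Δy, Δh) = (-85, -5, -0.78); to C = (10, 35, +0.41).
Solve a·Δx + b·Δy = Δh: det = (-85)·35 − 10·(-5) = -2925.
∂h/∂x = [(-0.78)·35 − (+0.41)·(-5)] / -2925 = +0.008632
∂h/∂y = [(-85)·(+0.41) − 10·(-0.78)] / -2925 = +0.009248
|∇h| = √(0.008632² + 0.009248²) = 0.01265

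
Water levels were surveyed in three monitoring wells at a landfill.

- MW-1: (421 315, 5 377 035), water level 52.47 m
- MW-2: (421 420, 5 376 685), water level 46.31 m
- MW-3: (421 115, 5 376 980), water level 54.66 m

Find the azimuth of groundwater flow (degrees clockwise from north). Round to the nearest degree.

With h = a·x + b·y + c and MW-1 as origin, the differences give:
  105·a + (-350)·b = -6.16
  (-200)·a + (-55)·b = +2.19
Eliminate b (×(-55) and ×(-350), subtract): -75775·a = 1105.300 → a = ∂h/∂x = -0.01459
Back-substitute: b = ∂h/∂y = +0.01322.
Flow direction (−∇h) has components (+0.01459 E, -0.01322 N).
Azimuth = atan2(E, N) = atan2(+0.01459, -0.01322) = 132.2° ≈ 132°.

132°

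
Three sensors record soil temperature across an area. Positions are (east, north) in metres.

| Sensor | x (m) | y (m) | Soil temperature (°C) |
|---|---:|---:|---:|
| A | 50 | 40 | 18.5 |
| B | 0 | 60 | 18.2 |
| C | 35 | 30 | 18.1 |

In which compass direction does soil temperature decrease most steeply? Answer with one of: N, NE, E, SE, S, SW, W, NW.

SW

Taking A as reference: B−A = (-50, 20, -0.3); C−A = (-15, -10, -0.4).
Determinant of the coordinate differences = (-50)·(-10) − (-15)·20 = 800.
∂T/∂x = [(-0.3)·(-10) − (-0.4)·20] / 800 = +0.01375
∂T/∂y = [(-50)·(-0.4) − (-15)·(-0.3)] / 800 = +0.01937
Steepest decrease is along −∇f = (-0.01375 E, -0.01937 N) → southwest.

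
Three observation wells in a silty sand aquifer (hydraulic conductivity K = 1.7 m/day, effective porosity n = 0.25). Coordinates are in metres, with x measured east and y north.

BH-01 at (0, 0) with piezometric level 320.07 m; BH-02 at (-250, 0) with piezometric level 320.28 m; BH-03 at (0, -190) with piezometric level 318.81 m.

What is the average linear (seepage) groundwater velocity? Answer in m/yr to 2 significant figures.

∂h/∂x = (320.28 − 320.07) / (-250 − 0) = -0.0008400
∂h/∂y = (318.81 − 320.07) / (-190 − 0) = +0.006632
|∇h| = √(-0.0008400² + 0.006632²) = 0.006685
Seepage velocity v = K·i/n = 1.7 × 0.006685 / 0.25 = 0.04546 m/day = 16.6 m/yr.

17 m/yr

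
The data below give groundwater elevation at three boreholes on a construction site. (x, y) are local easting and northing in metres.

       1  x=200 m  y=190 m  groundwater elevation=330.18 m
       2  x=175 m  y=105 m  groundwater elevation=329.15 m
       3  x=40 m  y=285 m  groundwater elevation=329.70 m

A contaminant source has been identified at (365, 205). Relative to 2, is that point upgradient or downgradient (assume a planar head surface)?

upgradient

Differences from 1: to 2 (Δx, Δy, Δh) = (-25, -85, -1.03); to 3 = (-160, 95, -0.48).
Determinant of the coordinate differences = (-25)·95 − (-160)·(-85) = -15975.
∂h/∂x = [(-1.03)·95 − (-0.48)·(-85)] / -15975 = +0.008679
∂h/∂y = [(-25)·(-0.48) − (-160)·(-1.03)] / -15975 = +0.009565
Head at (365, 205) = 330.18 + (+0.008679)·(165) + (+0.009565)·(15) = 331.76 m.
That is higher than the 329.15 m at 2, so the point is upgradient.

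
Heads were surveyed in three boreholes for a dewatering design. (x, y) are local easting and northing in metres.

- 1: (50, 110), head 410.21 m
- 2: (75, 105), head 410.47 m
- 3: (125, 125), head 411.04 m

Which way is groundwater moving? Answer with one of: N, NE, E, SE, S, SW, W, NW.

W

Taking 1 as reference: 2−1 = (25, -5, +0.26); 3−1 = (75, 15, +0.83).
Determinant of the coordinate differences = 25·15 − 75·(-5) = 750.
∂h/∂x = [(+0.26)·15 − (+0.83)·(-5)] / 750 = +0.01073
∂h/∂y = [25·(+0.83) − 75·(+0.26)] / 750 = +0.001667
Flow = −∇h = (-0.01073 east, -0.001667 north), which points west.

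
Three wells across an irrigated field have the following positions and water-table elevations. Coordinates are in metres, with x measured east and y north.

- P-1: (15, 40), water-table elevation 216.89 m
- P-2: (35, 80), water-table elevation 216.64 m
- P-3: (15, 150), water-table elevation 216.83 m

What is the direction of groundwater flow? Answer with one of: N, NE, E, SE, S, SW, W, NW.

Three-point gradient (reference P-1): Δ to P-2 = (20, 40, -0.25), Δ to P-3 = (0, 110, -0.06).
∂h/∂x = -0.01141, ∂h/∂y = -0.0005455 (det = 2200).
Flow = −∇h = (+0.01141 east, +0.0005455 north), which points east.

E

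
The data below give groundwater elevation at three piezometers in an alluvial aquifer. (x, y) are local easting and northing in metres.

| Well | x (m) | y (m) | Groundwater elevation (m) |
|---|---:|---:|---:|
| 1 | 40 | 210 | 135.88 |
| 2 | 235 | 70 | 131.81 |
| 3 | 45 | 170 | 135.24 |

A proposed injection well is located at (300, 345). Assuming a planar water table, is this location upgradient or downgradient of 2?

upgradient

With h = a·x + b·y + c and 1 as origin, the differences give:
  195·a + (-140)·b = -4.07
  5·a + (-40)·b = -0.64
Eliminate b (×(-40) and ×(-140), subtract): -7100·a = 73.200 → a = ∂h/∂x = -0.01031
Back-substitute: b = ∂h/∂y = +0.01471.
Head at (300, 345) = 135.88 + (-0.01031)·(260) + (+0.01471)·(135) = 135.19 m.
That is higher than the 131.81 m at 2, so the point is upgradient.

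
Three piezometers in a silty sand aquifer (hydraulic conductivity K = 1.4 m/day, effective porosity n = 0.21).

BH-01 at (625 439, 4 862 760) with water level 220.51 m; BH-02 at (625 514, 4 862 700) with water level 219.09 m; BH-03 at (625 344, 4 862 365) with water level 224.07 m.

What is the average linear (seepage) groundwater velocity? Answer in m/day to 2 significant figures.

Taking BH-01 as reference: BH-02−BH-01 = (75, -60, -1.42); BH-03−BH-01 = (-95, -395, +3.56).
Solve a·Δx + b·Δy = Δh: det = 75·(-395) − (-95)·(-60) = -35325.
∂h/∂x = [(-1.42)·(-395) − (+3.56)·(-60)] / -35325 = -0.02192
∂h/∂y = [75·(+3.56) − (-95)·(-1.42)] / -35325 = -0.003740
|∇h| = √(-0.02192² + -0.003740²) = 0.02224
Seepage velocity v = K·i/n = 1.4 × 0.02224 / 0.21 = 0.1483 m/day.

0.15 m/day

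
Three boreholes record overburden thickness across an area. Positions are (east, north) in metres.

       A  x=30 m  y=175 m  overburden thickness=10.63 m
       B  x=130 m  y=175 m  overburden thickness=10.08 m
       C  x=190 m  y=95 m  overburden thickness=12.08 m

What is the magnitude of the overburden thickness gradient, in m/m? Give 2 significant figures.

Three-point gradient (reference A): Δ to B = (100, 0, -0.55), Δ to C = (160, -80, +1.45).
∂d/∂x = -0.005500, ∂d/∂y = -0.02913 (det = -8000).
|∇f| = √(-0.005500² + -0.02913²) = 0.02964 m/m

0.030 m/m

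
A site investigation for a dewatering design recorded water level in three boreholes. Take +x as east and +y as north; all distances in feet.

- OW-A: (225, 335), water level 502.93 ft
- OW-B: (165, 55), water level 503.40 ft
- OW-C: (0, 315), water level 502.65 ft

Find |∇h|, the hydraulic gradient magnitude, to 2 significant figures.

Taking OW-A as reference: OW-B−OW-A = (-60, -280, +0.47); OW-C−OW-A = (-225, -20, -0.28).
Solve a·Δx + b·Δy = Δh: det = (-60)·(-20) − (-225)·(-280) = -61800.
∂h/∂x = [(+0.47)·(-20) − (-0.28)·(-280)] / -61800 = +0.001421
∂h/∂y = [(-60)·(-0.28) − (-225)·(+0.47)] / -61800 = -0.001983
|∇h| = √(0.001421² + -0.001983²) = 0.00244

0.0024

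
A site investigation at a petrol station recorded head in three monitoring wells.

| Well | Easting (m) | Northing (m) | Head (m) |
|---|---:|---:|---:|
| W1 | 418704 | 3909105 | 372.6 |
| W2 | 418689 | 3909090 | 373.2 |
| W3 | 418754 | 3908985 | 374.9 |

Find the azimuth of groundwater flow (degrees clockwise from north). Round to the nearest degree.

Differences from W1: to W2 (Δx, Δy, Δh) = (-15, -15, +0.6); to W3 = (50, -120, +2.3).
Solve a·Δx + b·Δy = Δh: det = (-15)·(-120) − 50·(-15) = 2550.
∂h/∂x = [(+0.6)·(-120) − (+2.3)·(-15)] / 2550 = -0.01471
∂h/∂y = [(-15)·(+2.3) − 50·(+0.6)] / 2550 = -0.02529
Flow direction (−∇h) has components (+0.01471 E, +0.02529 N).
Azimuth = atan2(E, N) = atan2(+0.01471, +0.02529) = 30.2° ≈ 030°.

030°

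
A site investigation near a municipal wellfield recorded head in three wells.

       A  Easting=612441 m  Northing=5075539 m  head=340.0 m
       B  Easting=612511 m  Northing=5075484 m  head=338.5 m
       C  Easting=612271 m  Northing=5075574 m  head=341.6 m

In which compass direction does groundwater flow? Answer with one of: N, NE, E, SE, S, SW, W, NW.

S

With h = a·x + b·y + c and A as origin, the differences give:
  70·a + (-55)·b = -1.5
  (-170)·a + 35·b = +1.6
Eliminate b (×35 and ×(-55), subtract): -6900·a = 35.50 → a = ∂h/∂x = -0.005145
Back-substitute: b = ∂h/∂y = +0.02072.
Flow = −∇h = (+0.005145 east, -0.02072 north), which points south.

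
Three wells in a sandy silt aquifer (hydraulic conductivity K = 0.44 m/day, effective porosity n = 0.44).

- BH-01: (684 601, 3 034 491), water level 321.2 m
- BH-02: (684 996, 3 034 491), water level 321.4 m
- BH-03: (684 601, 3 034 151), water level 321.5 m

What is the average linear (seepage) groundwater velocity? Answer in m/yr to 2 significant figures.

0.37 m/yr

∂h/∂x = (321.4 − 321.2) / (684996 − 684601) = +0.0005063
∂h/∂y = (321.5 − 321.2) / (3034151 − 3034491) = -0.0008824
|∇h| = √(0.0005063² + -0.0008824²) = 0.001017
Seepage velocity v = K·i/n = 0.44 × 0.001017 / 0.44 = 0.001017 m/day = 0.3715 m/yr.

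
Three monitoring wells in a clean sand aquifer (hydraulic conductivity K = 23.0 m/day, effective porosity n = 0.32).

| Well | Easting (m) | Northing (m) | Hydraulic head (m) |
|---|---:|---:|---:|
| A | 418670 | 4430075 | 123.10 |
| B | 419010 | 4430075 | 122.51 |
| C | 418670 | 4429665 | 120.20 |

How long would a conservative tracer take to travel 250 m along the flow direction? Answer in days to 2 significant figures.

∂h/∂x = (122.51 − 123.10) / (419010 − 418670) = -0.001735
∂h/∂y = (120.20 − 123.10) / (4429665 − 4430075) = +0.007073
|∇h| = √(-0.001735² + 0.007073²) = 0.007283
Seepage velocity v = K·i/n = 23.0 × 0.007283 / 0.32 = 0.5235 m/day.
t = 250 / 0.5235 = 477.6 days.

480 days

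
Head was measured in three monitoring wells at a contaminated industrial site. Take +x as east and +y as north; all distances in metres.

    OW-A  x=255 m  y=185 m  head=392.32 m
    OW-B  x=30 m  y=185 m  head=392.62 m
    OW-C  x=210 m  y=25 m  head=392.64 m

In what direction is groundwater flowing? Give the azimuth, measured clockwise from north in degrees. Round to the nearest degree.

With h = a·x + b·y + c and OW-A as origin, the differences give:
  (-225)·a + 0·b = +0.30
  (-45)·a + (-160)·b = +0.32
Eliminate b (×(-160) and ×0, subtract): 36000·a = -48.000 → a = ∂h/∂x = -0.001333
Back-substitute: b = ∂h/∂y = -0.001625.
Flow direction (−∇h) has components (+0.001333 E, +0.001625 N).
Azimuth = atan2(E, N) = atan2(+0.001333, +0.001625) = 39.4° ≈ 039°.

039°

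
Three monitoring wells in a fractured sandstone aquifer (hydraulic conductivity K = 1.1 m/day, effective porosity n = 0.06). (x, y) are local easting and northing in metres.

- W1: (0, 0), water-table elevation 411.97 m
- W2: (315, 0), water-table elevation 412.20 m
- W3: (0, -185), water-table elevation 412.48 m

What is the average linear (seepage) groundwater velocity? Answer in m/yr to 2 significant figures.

∂h/∂x = (412.20 − 411.97) / (315 − 0) = +0.0007302
∂h/∂y = (412.48 − 411.97) / (-185 − 0) = -0.002757
|∇h| = √(0.0007302² + -0.002757²) = 0.002852
Seepage velocity v = K·i/n = 1.1 × 0.002852 / 0.06 = 0.05229 m/day = 19.1 m/yr.

19 m/yr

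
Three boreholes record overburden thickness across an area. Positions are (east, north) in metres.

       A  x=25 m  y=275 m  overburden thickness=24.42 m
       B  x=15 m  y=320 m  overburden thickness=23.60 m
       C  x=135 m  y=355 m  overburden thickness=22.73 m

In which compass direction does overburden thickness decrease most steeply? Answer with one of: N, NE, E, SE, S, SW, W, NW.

Differences from A: to B (Δx, Δy, Δh) = (-10, 45, -0.82); to C = (110, 80, -1.69).
Determinant of the coordinate differences = (-10)·80 − 110·45 = -5750.
∂d/∂x = [(-0.82)·80 − (-1.69)·45] / -5750 = -0.001817
∂d/∂y = [(-10)·(-1.69) − 110·(-0.82)] / -5750 = -0.01863
Steepest decrease is along −∇f = (+0.001817 E, +0.01863 N) → north.

N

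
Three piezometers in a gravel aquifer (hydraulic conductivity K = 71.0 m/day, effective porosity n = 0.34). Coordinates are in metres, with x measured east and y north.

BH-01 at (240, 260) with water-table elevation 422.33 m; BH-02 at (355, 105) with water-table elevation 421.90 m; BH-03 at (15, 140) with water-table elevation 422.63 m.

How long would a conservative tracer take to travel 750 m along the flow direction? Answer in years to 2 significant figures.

Three-point gradient (reference BH-01): Δ to BH-02 = (115, -155, -0.43), Δ to BH-03 = (-225, -120, +0.30).
∂h/∂x = -0.002015, ∂h/∂y = +0.001279 (det = -48675).
|∇h| = √(-0.002015² + 0.001279²) = 0.002387
Seepage velocity v = K·i/n = 71.0 × 0.002387 / 0.34 = 0.4985 m/day.
t = 750 / 0.4985 = 1505 days = 4.12 years.

4.1 years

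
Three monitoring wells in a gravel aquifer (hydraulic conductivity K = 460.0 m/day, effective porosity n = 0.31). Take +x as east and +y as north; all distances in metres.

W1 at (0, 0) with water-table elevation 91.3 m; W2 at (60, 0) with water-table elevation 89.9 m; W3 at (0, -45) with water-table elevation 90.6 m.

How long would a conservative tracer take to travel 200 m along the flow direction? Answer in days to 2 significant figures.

∂h/∂x = (89.9 − 91.3) / (60 − 0) = -0.02333
∂h/∂y = (90.6 − 91.3) / (-45 − 0) = +0.01556
|∇h| = √(-0.02333² + 0.01556²) = 0.02804
Seepage velocity v = K·i/n = 460.0 × 0.02804 / 0.31 = 41.61 m/day.
t = 200 / 41.61 = 4.807 days.

4.8 days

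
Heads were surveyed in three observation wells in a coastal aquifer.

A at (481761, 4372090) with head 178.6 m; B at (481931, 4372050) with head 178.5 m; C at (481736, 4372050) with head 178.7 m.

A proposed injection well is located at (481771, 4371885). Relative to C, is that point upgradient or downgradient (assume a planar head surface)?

upgradient

Differences from A: to B (Δx, Δy, Δh) = (170, -40, -0.1); to C = (-25, -40, +0.1).
Determinant of the coordinate differences = 170·(-40) − (-25)·(-40) = -7800.
∂h/∂x = [(-0.1)·(-40) − (+0.1)·(-40)] / -7800 = -0.001026
∂h/∂y = [170·(+0.1) − (-25)·(-0.1)] / -7800 = -0.001859
Head at (481771, 4371885) = 178.6 + (-0.001026)·(10) + (-0.001859)·(-205) = 178.97 m.
That is higher than the 178.7 m at C, so the point is upgradient.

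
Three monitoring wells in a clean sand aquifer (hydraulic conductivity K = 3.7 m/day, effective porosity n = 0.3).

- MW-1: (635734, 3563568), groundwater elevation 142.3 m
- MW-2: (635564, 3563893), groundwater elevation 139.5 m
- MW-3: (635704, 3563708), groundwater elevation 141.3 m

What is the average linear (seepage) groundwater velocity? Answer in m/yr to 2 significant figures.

Taking MW-1 as reference: MW-2−MW-1 = (-170, 325, -2.8); MW-3−MW-1 = (-30, 140, -1.0).
Solve a·Δx + b·Δy = Δh: det = (-170)·140 − (-30)·325 = -14050.
∂h/∂x = [(-2.8)·140 − (-1.0)·325] / -14050 = +0.004769
∂h/∂y = [(-170)·(-1.0) − (-30)·(-2.8)] / -14050 = -0.006121
|∇h| = √(0.004769² + -0.006121²) = 0.00776
Seepage velocity v = K·i/n = 3.7 × 0.00776 / 0.3 = 0.09571 m/day = 34.96 m/yr.

35 m/yr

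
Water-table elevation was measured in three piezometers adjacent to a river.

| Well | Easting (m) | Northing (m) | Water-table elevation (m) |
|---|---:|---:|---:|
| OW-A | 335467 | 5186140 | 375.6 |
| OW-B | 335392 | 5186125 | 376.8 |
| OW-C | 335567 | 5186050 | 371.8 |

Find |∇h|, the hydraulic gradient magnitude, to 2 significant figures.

With h = a·x + b·y + c and OW-A as origin, the differences give:
  (-75)·a + (-15)·b = +1.2
  100·a + (-90)·b = -3.8
Eliminate b (×(-90) and ×(-15), subtract): 8250·a = -165.00 → a = ∂h/∂x = -0.02000
Back-substitute: b = ∂h/∂y = +0.02000.
|∇h| = √(-0.02000² + 0.02000²) = 0.02828

0.028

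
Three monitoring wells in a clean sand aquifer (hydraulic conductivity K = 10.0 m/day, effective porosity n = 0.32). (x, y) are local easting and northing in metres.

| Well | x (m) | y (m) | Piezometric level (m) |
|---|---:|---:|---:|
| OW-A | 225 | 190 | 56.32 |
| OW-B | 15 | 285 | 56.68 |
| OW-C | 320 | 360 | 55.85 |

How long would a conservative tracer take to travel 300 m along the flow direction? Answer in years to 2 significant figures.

Differences from OW-A: to OW-B (Δx, Δy, Δh) = (-210, 95, +0.36); to OW-C = (95, 170, -0.47).
Determinant of the coordinate differences = (-210)·170 − 95·95 = -44725.
∂h/∂x = [(+0.36)·170 − (-0.47)·95] / -44725 = -0.002367
∂h/∂y = [(-210)·(-0.47) − 95·(+0.36)] / -44725 = -0.001442
|∇h| = √(-0.002367² + -0.001442²) = 0.002772
Seepage velocity v = K·i/n = 10.0 × 0.002772 / 0.32 = 0.08663 m/day.
t = 300 / 0.08663 = 3463 days = 9.48 years.

9.5 years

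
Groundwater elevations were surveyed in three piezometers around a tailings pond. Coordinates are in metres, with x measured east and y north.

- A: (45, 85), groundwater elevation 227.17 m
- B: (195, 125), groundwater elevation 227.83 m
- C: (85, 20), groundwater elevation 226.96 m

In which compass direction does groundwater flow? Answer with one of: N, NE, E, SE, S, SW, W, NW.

Three-point gradient (reference A): Δ to B = (150, 40, +0.66), Δ to C = (40, -65, -0.21).
∂h/∂x = +0.003040, ∂h/∂y = +0.005101 (det = -11350).
Flow = −∇h = (-0.003040 east, -0.005101 north), which points southwest.

SW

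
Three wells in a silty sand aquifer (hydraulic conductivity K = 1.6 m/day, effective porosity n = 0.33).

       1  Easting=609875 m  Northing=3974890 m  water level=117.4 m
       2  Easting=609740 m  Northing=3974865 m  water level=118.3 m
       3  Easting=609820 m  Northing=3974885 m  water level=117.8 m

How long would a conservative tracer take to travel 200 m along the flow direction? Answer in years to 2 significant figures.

Taking 1 as reference: 2−1 = (-135, -25, +0.9); 3−1 = (-55, -5, +0.4).
Determinant of the coordinate differences = (-135)·(-5) − (-55)·(-25) = -700.
∂h/∂x = [(+0.9)·(-5) − (+0.4)·(-25)] / -700 = -0.007857
∂h/∂y = [(-135)·(+0.4) − (-55)·(+0.9)] / -700 = +0.006429
|∇h| = √(-0.007857² + 0.006429²) = 0.01015
Seepage velocity v = K·i/n = 1.6 × 0.01015 / 0.33 = 0.04921 m/day.
t = 200 / 0.04921 = 4064 days = 11.1 years.

11 years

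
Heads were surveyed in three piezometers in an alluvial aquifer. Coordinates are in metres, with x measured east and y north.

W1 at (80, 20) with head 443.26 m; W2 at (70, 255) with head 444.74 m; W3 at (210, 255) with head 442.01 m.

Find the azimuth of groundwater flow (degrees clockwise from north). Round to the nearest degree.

With h = a·x + b·y + c and W1 as origin, the differences give:
  (-10)·a + 235·b = +1.48
  130·a + 235·b = -1.25
Eliminate b (×235 and ×235, subtract): -32900·a = 641.550 → a = ∂h/∂x = -0.01950
Back-substitute: b = ∂h/∂y = +0.005468.
Flow direction (−∇h) has components (+0.01950 E, -0.005468 N).
Azimuth = atan2(E, N) = atan2(+0.01950, -0.005468) = 105.7° ≈ 106°.

106°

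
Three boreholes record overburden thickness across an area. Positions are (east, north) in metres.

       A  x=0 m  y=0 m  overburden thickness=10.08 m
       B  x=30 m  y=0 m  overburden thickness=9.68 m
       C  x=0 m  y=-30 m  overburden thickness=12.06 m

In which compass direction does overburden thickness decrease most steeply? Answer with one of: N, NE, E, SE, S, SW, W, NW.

∂d/∂x = (9.68 − 10.08) / (30 − 0) = -0.01333
∂d/∂y = (12.06 − 10.08) / (-30 − 0) = -0.06600
Steepest decrease is along −∇f = (+0.01333 E, +0.06600 N) → north.

N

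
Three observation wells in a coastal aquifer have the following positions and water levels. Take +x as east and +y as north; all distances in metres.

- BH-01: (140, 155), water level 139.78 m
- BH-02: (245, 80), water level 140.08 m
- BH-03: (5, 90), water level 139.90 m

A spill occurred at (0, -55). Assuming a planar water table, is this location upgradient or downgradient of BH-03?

upgradient

Three-point gradient (reference BH-01): Δ to BH-02 = (105, -75, +0.30), Δ to BH-03 = (-135, -65, +0.12).
∂h/∂x = +0.0006195, ∂h/∂y = -0.003133 (det = -16950).
Head at (0, -55) = 139.78 + (+0.0006195)·(-140) + (-0.003133)·(-210) = 140.35 m.
That is higher than the 139.90 m at BH-03, so the point is upgradient.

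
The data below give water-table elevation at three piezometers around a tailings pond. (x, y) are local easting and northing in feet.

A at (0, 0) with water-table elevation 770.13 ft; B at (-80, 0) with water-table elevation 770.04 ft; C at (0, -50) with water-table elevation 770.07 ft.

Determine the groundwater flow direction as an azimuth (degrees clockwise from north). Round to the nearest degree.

∂h/∂x = (770.04 − 770.13) / (-80 − 0) = +0.001125
∂h/∂y = (770.07 − 770.13) / (-50 − 0) = +0.001200
Flow direction (−∇h) has components (-0.001125 E, -0.001200 N).
Azimuth = atan2(E, N) = atan2(-0.001125, -0.001200) = 223.2° ≈ 223°.

223°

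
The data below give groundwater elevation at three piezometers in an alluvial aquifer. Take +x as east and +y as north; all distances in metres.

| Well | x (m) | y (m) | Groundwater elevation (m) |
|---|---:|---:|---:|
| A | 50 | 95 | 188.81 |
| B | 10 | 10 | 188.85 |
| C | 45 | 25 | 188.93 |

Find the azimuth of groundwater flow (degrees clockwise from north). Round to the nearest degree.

With h = a·x + b·y + c and A as origin, the differences give:
  (-40)·a + (-85)·b = +0.04
  (-5)·a + (-70)·b = +0.12
Eliminate b (×(-70) and ×(-85), subtract): 2375·a = 7.400 → a = ∂h/∂x = +0.003116
Back-substitute: b = ∂h/∂y = -0.001937.
Flow direction (−∇h) has components (-0.003116 E, +0.001937 N).
Azimuth = atan2(E, N) = atan2(-0.003116, +0.001937) = 301.9° ≈ 302°.

302°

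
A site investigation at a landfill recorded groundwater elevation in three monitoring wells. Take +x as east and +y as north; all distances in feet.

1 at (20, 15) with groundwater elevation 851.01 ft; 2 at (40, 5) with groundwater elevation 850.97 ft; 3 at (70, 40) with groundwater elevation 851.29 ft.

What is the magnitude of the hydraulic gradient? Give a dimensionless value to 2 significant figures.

Taking 1 as reference: 2−1 = (20, -10, -0.04); 3−1 = (50, 25, +0.28).
Determinant of the coordinate differences = 20·25 − 50·(-10) = 1000.
∂h/∂x = [(-0.04)·25 − (+0.28)·(-10)] / 1000 = +0.001800
∂h/∂y = [20·(+0.28) − 50·(-0.04)] / 1000 = +0.007600
|∇h| = √(0.001800² + 0.007600²) = 0.00781

0.0078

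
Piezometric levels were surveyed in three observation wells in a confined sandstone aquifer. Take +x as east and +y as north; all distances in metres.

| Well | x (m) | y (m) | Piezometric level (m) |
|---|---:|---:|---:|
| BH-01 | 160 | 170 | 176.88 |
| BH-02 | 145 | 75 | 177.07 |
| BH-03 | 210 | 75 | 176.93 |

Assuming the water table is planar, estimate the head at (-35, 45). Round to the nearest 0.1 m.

177.5 m

With h = a·x + b·y + c and BH-01 as origin, the differences give:
  (-15)·a + (-95)·b = +0.19
  50·a + (-95)·b = +0.05
Eliminate b (×(-95) and ×(-95), subtract): 6175·a = -13.300 → a = ∂h/∂x = -0.002154
Back-substitute: b = ∂h/∂y = -0.001660.
h(-35, 45) = 176.88 + (-0.002154)·(-195) + (-0.001660)·(-125) = 176.88 +0.420 +0.207 = 177.507 m.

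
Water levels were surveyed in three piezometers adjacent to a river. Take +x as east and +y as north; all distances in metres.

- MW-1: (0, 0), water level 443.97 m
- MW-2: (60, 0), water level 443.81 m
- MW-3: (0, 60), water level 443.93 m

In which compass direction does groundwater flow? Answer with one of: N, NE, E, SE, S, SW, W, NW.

∂h/∂x = (443.81 − 443.97) / (60 − 0) = -0.002667
∂h/∂y = (443.93 − 443.97) / (60 − 0) = -0.0006667
Flow = −∇h = (+0.002667 east, +0.0006667 north), which points east.

E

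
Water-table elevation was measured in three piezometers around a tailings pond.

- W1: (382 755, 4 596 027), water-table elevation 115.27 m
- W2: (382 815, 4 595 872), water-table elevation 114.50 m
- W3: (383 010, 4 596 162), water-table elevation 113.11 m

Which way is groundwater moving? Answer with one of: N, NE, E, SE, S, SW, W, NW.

Differences from W1: to W2 (Δx, Δy, Δh) = (60, -155, -0.77); to W3 = (255, 135, -2.16).
Determinant of the coordinate differences = 60·135 − 255·(-155) = 47625.
∂h/∂x = [(-0.77)·135 − (-2.16)·(-155)] / 47625 = -0.009213
∂h/∂y = [60·(-2.16) − 255·(-0.77)] / 47625 = +0.001402
Flow = −∇h = (+0.009213 east, -0.001402 north), which points east.

E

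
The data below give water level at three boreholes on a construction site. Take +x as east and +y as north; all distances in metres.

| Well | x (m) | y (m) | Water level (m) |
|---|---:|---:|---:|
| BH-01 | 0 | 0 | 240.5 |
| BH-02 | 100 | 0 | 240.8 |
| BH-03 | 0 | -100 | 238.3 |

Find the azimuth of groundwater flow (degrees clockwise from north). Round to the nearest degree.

∂h/∂x = (240.8 − 240.5) / (100 − 0) = +0.003000
∂h/∂y = (238.3 − 240.5) / (-100 − 0) = +0.02200
Flow direction (−∇h) has components (-0.003000 E, -0.02200 N).
Azimuth = atan2(E, N) = atan2(-0.003000, -0.02200) = 187.8° ≈ 188°.

188°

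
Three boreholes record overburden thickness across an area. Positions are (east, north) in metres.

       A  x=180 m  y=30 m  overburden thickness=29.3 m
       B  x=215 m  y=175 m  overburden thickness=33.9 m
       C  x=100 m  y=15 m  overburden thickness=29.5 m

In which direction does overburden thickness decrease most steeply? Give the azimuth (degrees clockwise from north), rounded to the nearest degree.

Differences from A: to B (Δx, Δy, Δh) = (35, 145, +4.6); to C = (-80, -15, +0.2).
Solve a·Δx + b·Δy = Δd: det = 35·(-15) − (-80)·145 = 11075.
∂d/∂x = [(+4.6)·(-15) − (+0.2)·145] / 11075 = -0.008849
∂d/∂y = [35·(+0.2) − (-80)·(+4.6)] / 11075 = +0.03386
Steepest decrease is along −∇f: components (+0.008849 E, -0.03386 N).
Azimuth = atan2(+0.008849, -0.03386) = 165.4° ≈ 165°.

165°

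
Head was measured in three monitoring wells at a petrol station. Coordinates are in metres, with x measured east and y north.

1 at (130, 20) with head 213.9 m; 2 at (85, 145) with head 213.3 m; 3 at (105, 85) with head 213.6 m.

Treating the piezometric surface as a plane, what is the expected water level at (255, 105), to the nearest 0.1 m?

212.3 m

Differences from 1: to 2 (Δx, Δy, Δh) = (-45, 125, -0.6); to 3 = (-25, 65, -0.3).
Solve a·Δx + b·Δy = Δh: det = (-45)·65 − (-25)·125 = 200.
∂h/∂x = [(-0.6)·65 − (-0.3)·125] / 200 = -0.007500
∂h/∂y = [(-45)·(-0.3) − (-25)·(-0.6)] / 200 = -0.007500
h(255, 105) = 213.9 + (-0.007500)·(125) + (-0.007500)·(85) = 213.9 -0.937 -0.637 = 212.325 m.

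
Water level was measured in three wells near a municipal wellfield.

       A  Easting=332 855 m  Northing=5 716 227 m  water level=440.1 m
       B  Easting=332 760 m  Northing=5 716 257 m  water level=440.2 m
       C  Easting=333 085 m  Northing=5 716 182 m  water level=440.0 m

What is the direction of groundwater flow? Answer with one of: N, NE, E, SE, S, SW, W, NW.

With h = a·x + b·y + c and A as origin, the differences give:
  (-95)·a + 30·b = +0.1
  230·a + (-45)·b = -0.1
Eliminate b (×(-45) and ×30, subtract): -2625·a = -1.50 → a = ∂h/∂x = +0.0005714
Back-substitute: b = ∂h/∂y = +0.005143.
Flow = −∇h = (-0.0005714 east, -0.005143 north), which points south.

S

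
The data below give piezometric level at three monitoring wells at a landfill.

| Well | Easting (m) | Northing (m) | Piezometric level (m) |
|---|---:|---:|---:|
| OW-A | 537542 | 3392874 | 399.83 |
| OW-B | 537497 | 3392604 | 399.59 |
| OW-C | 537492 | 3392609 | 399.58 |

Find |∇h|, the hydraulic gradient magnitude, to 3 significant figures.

Differences from OW-A: to OW-B (Δx, Δy, Δh) = (-45, -270, -0.24); to OW-C = (-50, -265, -0.25).
Determinant of the coordinate differences = (-45)·(-265) − (-50)·(-270) = -1575.
∂h/∂x = [(-0.24)·(-265) − (-0.25)·(-270)] / -1575 = +0.002476
∂h/∂y = [(-45)·(-0.25) − (-50)·(-0.24)] / -1575 = +0.0004762
|∇h| = √(0.002476² + 0.0004762²) = 0.002521

0.00252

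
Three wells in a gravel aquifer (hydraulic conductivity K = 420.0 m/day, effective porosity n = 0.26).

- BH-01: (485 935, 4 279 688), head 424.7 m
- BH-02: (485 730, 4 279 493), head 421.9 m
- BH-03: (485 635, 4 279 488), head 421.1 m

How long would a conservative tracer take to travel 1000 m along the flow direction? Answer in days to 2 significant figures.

With h = a·x + b·y + c and BH-01 as origin, the differences give:
  (-205)·a + (-195)·b = -2.8
  (-300)·a + (-200)·b = -3.6
Eliminate b (×(-200) and ×(-195), subtract): -17500·a = -142.00 → a = ∂h/∂x = +0.008114
Back-substitute: b = ∂h/∂y = +0.005829.
|∇h| = √(0.008114² + 0.005829²) = 0.009991
Seepage velocity v = K·i/n = 420.0 × 0.009991 / 0.26 = 16.14 m/day.
t = 1000 / 16.14 = 61.96 days.

62 days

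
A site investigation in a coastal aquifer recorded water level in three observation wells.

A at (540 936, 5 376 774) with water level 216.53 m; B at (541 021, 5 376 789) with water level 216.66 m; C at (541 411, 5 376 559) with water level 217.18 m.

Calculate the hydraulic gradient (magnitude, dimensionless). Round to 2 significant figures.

Differences from A: to B (Δx, Δy, Δh) = (85, 15, +0.13); to C = (475, -215, +0.65).
Solve a·Δx + b·Δy = Δh: det = 85·(-215) − 475·15 = -25400.
∂h/∂x = [(+0.13)·(-215) − (+0.65)·15] / -25400 = +0.001484
∂h/∂y = [85·(+0.65) − 475·(+0.13)] / -25400 = +0.0002559
|∇h| = √(0.001484² + 0.0002559²) = 0.001506

0.0015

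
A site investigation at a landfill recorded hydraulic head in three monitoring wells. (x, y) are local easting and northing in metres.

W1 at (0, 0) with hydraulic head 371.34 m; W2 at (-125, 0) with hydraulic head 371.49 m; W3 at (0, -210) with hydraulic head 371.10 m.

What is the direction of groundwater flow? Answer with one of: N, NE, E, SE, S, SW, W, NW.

∂h/∂x = (371.49 − 371.34) / (-125 − 0) = -0.001200
∂h/∂y = (371.10 − 371.34) / (-210 − 0) = +0.001143
Flow = −∇h = (+0.001200 east, -0.001143 north), which points southeast.

SE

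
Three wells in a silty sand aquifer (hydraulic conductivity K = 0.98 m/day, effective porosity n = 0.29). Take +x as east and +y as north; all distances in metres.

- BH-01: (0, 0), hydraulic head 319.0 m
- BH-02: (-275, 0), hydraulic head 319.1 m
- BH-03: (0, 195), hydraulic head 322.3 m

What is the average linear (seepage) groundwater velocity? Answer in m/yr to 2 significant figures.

∂h/∂x = (319.1 − 319.0) / (-275 − 0) = -0.0003636
∂h/∂y = (322.3 − 319.0) / (195 − 0) = +0.01692
|∇h| = √(-0.0003636² + 0.01692²) = 0.01692
Seepage velocity v = K·i/n = 0.98 × 0.01692 / 0.29 = 0.05718 m/day = 20.88 m/yr.

21 m/yr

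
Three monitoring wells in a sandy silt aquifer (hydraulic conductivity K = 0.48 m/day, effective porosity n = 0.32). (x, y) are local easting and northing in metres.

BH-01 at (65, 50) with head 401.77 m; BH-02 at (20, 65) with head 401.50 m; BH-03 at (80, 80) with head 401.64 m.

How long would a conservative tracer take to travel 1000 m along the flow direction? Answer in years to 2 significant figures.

250 years

Three-point gradient (reference BH-01): Δ to BH-02 = (-45, 15, -0.27), Δ to BH-03 = (15, 30, -0.13).
∂h/∂x = +0.003905, ∂h/∂y = -0.006286 (det = -1575).
|∇h| = √(0.003905² + -0.006286²) = 0.0074
Seepage velocity v = K·i/n = 0.48 × 0.0074 / 0.32 = 0.0111 m/day.
t = 1000 / 0.0111 = 9.009e+04 days = 247 years.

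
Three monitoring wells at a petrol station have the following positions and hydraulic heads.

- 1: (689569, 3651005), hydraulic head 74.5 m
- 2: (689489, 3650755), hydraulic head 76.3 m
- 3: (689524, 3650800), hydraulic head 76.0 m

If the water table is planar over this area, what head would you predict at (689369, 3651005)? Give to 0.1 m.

74.3 m

Taking 1 as reference: 2−1 = (-80, -250, +1.8); 3−1 = (-45, -205, +1.5).
Determinant of the coordinate differences = (-80)·(-205) − (-45)·(-250) = 5150.
∂h/∂x = [(+1.8)·(-205) − (+1.5)·(-250)] / 5150 = +0.001165
∂h/∂y = [(-80)·(+1.5) − (-45)·(+1.8)] / 5150 = -0.007573
h(689369, 3651005) = 74.5 + (+0.001165)·(-200) + (-0.007573)·(0) = 74.5 -0.233 -0.000 = 74.267 m.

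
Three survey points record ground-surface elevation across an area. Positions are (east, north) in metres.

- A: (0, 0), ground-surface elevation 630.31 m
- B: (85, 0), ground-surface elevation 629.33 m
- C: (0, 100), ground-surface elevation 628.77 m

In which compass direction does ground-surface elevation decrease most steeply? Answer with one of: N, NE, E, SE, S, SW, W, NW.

∂z/∂x = (629.33 − 630.31) / (85 − 0) = -0.01153
∂z/∂y = (628.77 − 630.31) / (100 − 0) = -0.01540
Steepest decrease is along −∇f = (+0.01153 E, +0.01540 N) → northeast.

NE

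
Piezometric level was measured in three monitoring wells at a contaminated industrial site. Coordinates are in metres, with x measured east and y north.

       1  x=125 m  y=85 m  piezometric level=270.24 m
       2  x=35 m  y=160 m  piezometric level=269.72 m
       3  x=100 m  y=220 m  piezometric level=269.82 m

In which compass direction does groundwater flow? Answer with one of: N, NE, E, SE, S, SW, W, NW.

Taking 1 as reference: 2−1 = (-90, 75, -0.52); 3−1 = (-25, 135, -0.42).
Solve a·Δx + b·Δy = Δh: det = (-90)·135 − (-25)·75 = -10275.
∂h/∂x = [(-0.52)·135 − (-0.42)·75] / -10275 = +0.003766
∂h/∂y = [(-90)·(-0.42) − (-25)·(-0.52)] / -10275 = -0.002414
Flow = −∇h = (-0.003766 east, +0.002414 north), which points northwest.

NW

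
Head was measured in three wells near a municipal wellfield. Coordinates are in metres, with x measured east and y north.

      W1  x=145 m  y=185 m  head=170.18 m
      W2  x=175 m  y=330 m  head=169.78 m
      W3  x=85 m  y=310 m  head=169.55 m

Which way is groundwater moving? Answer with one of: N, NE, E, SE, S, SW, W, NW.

NW

Differences from W1: to W2 (Δx, Δy, Δh) = (30, 145, -0.40); to W3 = (-60, 125, -0.63).
Determinant of the coordinate differences = 30·125 − (-60)·145 = 12450.
∂h/∂x = [(-0.40)·125 − (-0.63)·145] / 12450 = +0.003321
∂h/∂y = [30·(-0.63) − (-60)·(-0.40)] / 12450 = -0.003446
Flow = −∇h = (-0.003321 east, +0.003446 north), which points northwest.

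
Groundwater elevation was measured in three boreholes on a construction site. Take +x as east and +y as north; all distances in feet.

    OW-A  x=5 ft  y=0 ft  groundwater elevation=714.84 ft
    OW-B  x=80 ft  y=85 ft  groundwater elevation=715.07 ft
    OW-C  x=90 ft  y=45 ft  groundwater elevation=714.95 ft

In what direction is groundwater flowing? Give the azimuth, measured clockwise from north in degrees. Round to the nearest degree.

175°

Differences from OW-A: to OW-B (Δx, Δy, Δh) = (75, 85, +0.23); to OW-C = (85, 45, +0.11).
Determinant of the coordinate differences = 75·45 − 85·85 = -3850.
∂h/∂x = [(+0.23)·45 − (+0.11)·85] / -3850 = -0.0002597
∂h/∂y = [75·(+0.11) − 85·(+0.23)] / -3850 = +0.002935
Flow direction (−∇h) has components (+0.0002597 E, -0.002935 N).
Azimuth = atan2(E, N) = atan2(+0.0002597, -0.002935) = 174.9° ≈ 175°.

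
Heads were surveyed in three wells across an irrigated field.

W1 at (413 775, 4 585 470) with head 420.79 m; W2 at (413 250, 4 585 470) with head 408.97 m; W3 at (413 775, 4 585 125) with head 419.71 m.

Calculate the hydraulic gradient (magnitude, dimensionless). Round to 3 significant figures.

0.0227

∂h/∂x = (408.97 − 420.79) / (413250 − 413775) = +0.02251
∂h/∂y = (419.71 − 420.79) / (4585125 − 4585470) = +0.003130
|∇h| = √(0.02251² + 0.003130²) = 0.02273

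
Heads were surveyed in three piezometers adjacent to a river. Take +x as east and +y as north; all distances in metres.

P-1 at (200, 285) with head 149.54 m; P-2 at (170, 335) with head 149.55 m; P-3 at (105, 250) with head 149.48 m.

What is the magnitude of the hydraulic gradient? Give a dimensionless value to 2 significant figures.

Taking P-1 as reference: P-2−P-1 = (-30, 50, +0.01); P-3−P-1 = (-95, -35, -0.06).
Determinant of the coordinate differences = (-30)·(-35) − (-95)·50 = 5800.
∂h/∂x = [(+0.01)·(-35) − (-0.06)·50] / 5800 = +0.0004569
∂h/∂y = [(-30)·(-0.06) − (-95)·(+0.01)] / 5800 = +0.0004741
|∇h| = √(0.0004569² + 0.0004741²) = 0.0006584

0.00066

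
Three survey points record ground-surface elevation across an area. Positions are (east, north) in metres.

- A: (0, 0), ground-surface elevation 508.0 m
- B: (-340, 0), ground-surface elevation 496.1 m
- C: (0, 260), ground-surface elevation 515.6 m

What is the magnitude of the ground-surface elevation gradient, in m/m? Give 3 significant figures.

0.0456 m/m

∂z/∂x = (496.1 − 508.0) / (-340 − 0) = +0.03500
∂z/∂y = (515.6 − 508.0) / (260 − 0) = +0.02923
|∇f| = √(0.03500² + 0.02923²) = 0.0456 m/m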